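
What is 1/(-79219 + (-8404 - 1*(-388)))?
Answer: -1/87235 ≈ -1.1463e-5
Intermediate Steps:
1/(-79219 + (-8404 - 1*(-388))) = 1/(-79219 + (-8404 + 388)) = 1/(-79219 - 8016) = 1/(-87235) = -1/87235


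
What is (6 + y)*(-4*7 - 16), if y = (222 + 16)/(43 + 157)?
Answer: -7909/25 ≈ -316.36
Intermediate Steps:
y = 119/100 (y = 238/200 = 238*(1/200) = 119/100 ≈ 1.1900)
(6 + y)*(-4*7 - 16) = (6 + 119/100)*(-4*7 - 16) = 719*(-28 - 16)/100 = (719/100)*(-44) = -7909/25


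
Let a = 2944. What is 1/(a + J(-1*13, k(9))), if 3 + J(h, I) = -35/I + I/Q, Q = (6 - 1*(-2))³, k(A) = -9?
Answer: 4608/13569967 ≈ 0.00033957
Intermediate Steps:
Q = 512 (Q = (6 + 2)³ = 8³ = 512)
J(h, I) = -3 - 35/I + I/512 (J(h, I) = -3 + (-35/I + I/512) = -3 - 35/I + I/512)
1/(a + J(-1*13, k(9))) = 1/(2944 + (-3 - 35/(-9) + (1/512)*(-9))) = 1/(2944 + (-3 - 35*(-⅑) - 9/512)) = 1/(2944 + (-3 + 35/9 - 9/512)) = 1/(2944 + 4015/4608) = 1/(13569967/4608) = 4608/13569967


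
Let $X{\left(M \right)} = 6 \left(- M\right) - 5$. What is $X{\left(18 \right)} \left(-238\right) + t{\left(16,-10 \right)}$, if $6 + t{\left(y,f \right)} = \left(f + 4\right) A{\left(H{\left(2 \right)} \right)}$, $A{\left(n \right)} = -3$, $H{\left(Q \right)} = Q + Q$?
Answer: $26906$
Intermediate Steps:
$H{\left(Q \right)} = 2 Q$
$X{\left(M \right)} = -5 - 6 M$ ($X{\left(M \right)} = - 6 M - 5 = -5 - 6 M$)
$t{\left(y,f \right)} = -18 - 3 f$ ($t{\left(y,f \right)} = -6 + \left(f + 4\right) \left(-3\right) = -6 + \left(4 + f\right) \left(-3\right) = -6 - \left(12 + 3 f\right) = -18 - 3 f$)
$X{\left(18 \right)} \left(-238\right) + t{\left(16,-10 \right)} = \left(-5 - 108\right) \left(-238\right) - -12 = \left(-5 - 108\right) \left(-238\right) + \left(-18 + 30\right) = \left(-113\right) \left(-238\right) + 12 = 26894 + 12 = 26906$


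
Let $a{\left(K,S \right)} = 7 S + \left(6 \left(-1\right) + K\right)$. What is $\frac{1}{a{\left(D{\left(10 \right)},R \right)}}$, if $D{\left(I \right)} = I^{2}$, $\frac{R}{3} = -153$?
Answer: $- \frac{1}{3119} \approx -0.00032062$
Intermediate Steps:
$R = -459$ ($R = 3 \left(-153\right) = -459$)
$a{\left(K,S \right)} = -6 + K + 7 S$ ($a{\left(K,S \right)} = 7 S + \left(-6 + K\right) = -6 + K + 7 S$)
$\frac{1}{a{\left(D{\left(10 \right)},R \right)}} = \frac{1}{-6 + 10^{2} + 7 \left(-459\right)} = \frac{1}{-6 + 100 - 3213} = \frac{1}{-3119} = - \frac{1}{3119}$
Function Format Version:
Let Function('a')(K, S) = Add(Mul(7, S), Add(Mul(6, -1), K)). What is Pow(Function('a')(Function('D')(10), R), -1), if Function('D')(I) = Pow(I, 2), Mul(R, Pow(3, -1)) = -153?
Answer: Rational(-1, 3119) ≈ -0.00032062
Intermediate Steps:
R = -459 (R = Mul(3, -153) = -459)
Function('a')(K, S) = Add(-6, K, Mul(7, S)) (Function('a')(K, S) = Add(Mul(7, S), Add(-6, K)) = Add(-6, K, Mul(7, S)))
Pow(Function('a')(Function('D')(10), R), -1) = Pow(Add(-6, Pow(10, 2), Mul(7, -459)), -1) = Pow(Add(-6, 100, -3213), -1) = Pow(-3119, -1) = Rational(-1, 3119)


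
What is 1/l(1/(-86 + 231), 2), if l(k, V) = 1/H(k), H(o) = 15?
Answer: 15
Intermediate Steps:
l(k, V) = 1/15
1/l(1/(-86 + 231), 2) = 1/(1/15) = 15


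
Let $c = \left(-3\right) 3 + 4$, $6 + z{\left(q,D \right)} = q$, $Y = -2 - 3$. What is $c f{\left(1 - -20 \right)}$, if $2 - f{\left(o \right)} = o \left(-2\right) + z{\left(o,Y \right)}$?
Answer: $-145$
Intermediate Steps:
$Y = -5$ ($Y = -2 - 3 = -5$)
$z{\left(q,D \right)} = -6 + q$
$c = -5$ ($c = -9 + 4 = -5$)
$f{\left(o \right)} = 8 + o$ ($f{\left(o \right)} = 2 - \left(o \left(-2\right) + \left(-6 + o\right)\right) = 2 - \left(- 2 o + \left(-6 + o\right)\right) = 2 - \left(-6 - o\right) = 2 + \left(6 + o\right) = 8 + o$)
$c f{\left(1 - -20 \right)} = - 5 \left(8 + \left(1 - -20\right)\right) = - 5 \left(8 + \left(1 + 20\right)\right) = - 5 \left(8 + 21\right) = \left(-5\right) 29 = -145$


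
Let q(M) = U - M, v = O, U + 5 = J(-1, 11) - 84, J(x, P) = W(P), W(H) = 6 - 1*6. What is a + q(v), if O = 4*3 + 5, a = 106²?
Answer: 11130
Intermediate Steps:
W(H) = 0 (W(H) = 6 - 6 = 0)
J(x, P) = 0
U = -89 (U = -5 + (0 - 84) = -5 - 84 = -89)
a = 11236
O = 17 (O = 12 + 5 = 17)
v = 17
q(M) = -89 - M
a + q(v) = 11236 + (-89 - 1*17) = 11236 + (-89 - 17) = 11236 - 106 = 11130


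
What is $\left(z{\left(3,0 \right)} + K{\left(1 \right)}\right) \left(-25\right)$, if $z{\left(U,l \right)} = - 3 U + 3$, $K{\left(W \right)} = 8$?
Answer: $-50$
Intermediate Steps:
$z{\left(U,l \right)} = 3 - 3 U$
$\left(z{\left(3,0 \right)} + K{\left(1 \right)}\right) \left(-25\right) = \left(\left(3 - 9\right) + 8\right) \left(-25\right) = \left(-6 + 8\right) \left(-25\right) = 2 \left(-25\right) = -50$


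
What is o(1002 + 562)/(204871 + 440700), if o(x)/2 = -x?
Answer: -3128/645571 ≈ -0.0048453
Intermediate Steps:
o(x) = -2*x (o(x) = 2*(-x) = -2*x)
o(1002 + 562)/(204871 + 440700) = (-2*(1002 + 562))/(204871 + 440700) = -2*1564/645571 = -3128*1/645571 = -3128/645571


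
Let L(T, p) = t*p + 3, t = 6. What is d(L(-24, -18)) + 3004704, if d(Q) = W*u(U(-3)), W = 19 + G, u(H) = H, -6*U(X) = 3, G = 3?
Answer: 3004693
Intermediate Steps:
U(X) = -½ (U(X) = -⅙*3 = -½)
L(T, p) = 3 + 6*p (L(T, p) = 6*p + 3 = 3 + 6*p)
W = 22 (W = 19 + 3 = 22)
d(Q) = -11 (d(Q) = 22*(-½) = -11)
d(L(-24, -18)) + 3004704 = -11 + 3004704 = 3004693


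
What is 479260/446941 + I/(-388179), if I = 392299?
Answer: 973105471/15772100949 ≈ 0.061698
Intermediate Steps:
479260/446941 + I/(-388179) = 479260/446941 + 392299/(-388179) = 479260*(1/446941) + 392299*(-1/388179) = 479260/446941 - 392299/388179 = 973105471/15772100949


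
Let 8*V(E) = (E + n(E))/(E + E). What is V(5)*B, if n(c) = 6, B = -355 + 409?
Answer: 297/40 ≈ 7.4250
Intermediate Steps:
B = 54
V(E) = (6 + E)/(16*E) (V(E) = ((E + 6)/(E + E))/8 = ((6 + E)/((2*E)))/8 = ((6 + E)*(1/(2*E)))/8 = ((6 + E)/(2*E))/8 = (6 + E)/(16*E))
V(5)*B = ((1/16)*(6 + 5)/5)*54 = ((1/16)*(⅕)*11)*54 = (11/80)*54 = 297/40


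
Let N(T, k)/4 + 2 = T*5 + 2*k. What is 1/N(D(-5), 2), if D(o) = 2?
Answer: 1/48 ≈ 0.020833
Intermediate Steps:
N(T, k) = -8 + 8*k + 20*T (N(T, k) = -8 + 4*(T*5 + 2*k) = -8 + 4*(5*T + 2*k) = -8 + 4*(2*k + 5*T) = -8 + (8*k + 20*T) = -8 + 8*k + 20*T)
1/N(D(-5), 2) = 1/(-8 + 8*2 + 20*2) = 1/(-8 + 16 + 40) = 1/48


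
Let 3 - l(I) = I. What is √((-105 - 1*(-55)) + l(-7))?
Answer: 2*I*√10 ≈ 6.3246*I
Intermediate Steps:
l(I) = 3 - I
√((-105 - 1*(-55)) + l(-7)) = √((-105 - 1*(-55)) + (3 - 1*(-7))) = √((-105 + 55) + (3 + 7)) = √(-50 + 10) = √(-40) = 2*I*√10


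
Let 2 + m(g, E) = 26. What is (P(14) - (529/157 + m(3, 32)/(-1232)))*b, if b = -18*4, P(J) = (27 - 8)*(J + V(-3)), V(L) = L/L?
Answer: -245150460/12089 ≈ -20279.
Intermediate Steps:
m(g, E) = 24 (m(g, E) = -2 + 26 = 24)
V(L) = 1
P(J) = 19 + 19*J (P(J) = (27 - 8)*(J + 1) = 19*(1 + J) = 19 + 19*J)
b = -72
(P(14) - (529/157 + m(3, 32)/(-1232)))*b = ((19 + 19*14) - (529/157 + 24/(-1232)))*(-72) = ((19 + 266) - (529*(1/157) + 24*(-1/1232)))*(-72) = (285 - (529/157 - 3/154))*(-72) = (285 - 1*80995/24178)*(-72) = (285 - 80995/24178)*(-72) = (6809735/24178)*(-72) = -245150460/12089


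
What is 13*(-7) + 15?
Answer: -76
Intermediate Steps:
13*(-7) + 15 = -91 + 15 = -76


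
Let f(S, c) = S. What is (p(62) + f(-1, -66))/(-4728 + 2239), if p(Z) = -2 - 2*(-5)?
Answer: -7/2489 ≈ -0.0028124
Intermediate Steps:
p(Z) = 8 (p(Z) = -2 + 10 = 8)
(p(62) + f(-1, -66))/(-4728 + 2239) = (8 - 1)/(-4728 + 2239) = 7/(-2489) = 7*(-1/2489) = -7/2489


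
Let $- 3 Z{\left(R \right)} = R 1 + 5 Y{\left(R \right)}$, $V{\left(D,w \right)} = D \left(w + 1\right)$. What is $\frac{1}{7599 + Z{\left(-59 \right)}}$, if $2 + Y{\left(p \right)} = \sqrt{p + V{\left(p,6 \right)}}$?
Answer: $\frac{34299}{261432878} + \frac{15 i \sqrt{118}}{261432878} \approx 0.0001312 + 6.2326 \cdot 10^{-7} i$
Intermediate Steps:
$V{\left(D,w \right)} = D \left(1 + w\right)$
$Y{\left(p \right)} = -2 + 2 \sqrt{2} \sqrt{p}$ ($Y{\left(p \right)} = -2 + \sqrt{p + p \left(1 + 6\right)} = -2 + \sqrt{p + p 7} = -2 + \sqrt{p + 7 p} = -2 + \sqrt{8 p} = -2 + 2 \sqrt{2} \sqrt{p}$)
$Z{\left(R \right)} = \frac{10}{3} - \frac{R}{3} - \frac{10 \sqrt{2} \sqrt{R}}{3}$ ($Z{\left(R \right)} = - \frac{R 1 + 5 \left(-2 + 2 \sqrt{2} \sqrt{R}\right)}{3} = - \frac{R + \left(-10 + 10 \sqrt{2} \sqrt{R}\right)}{3} = - \frac{-10 + R + 10 \sqrt{2} \sqrt{R}}{3} = \frac{10}{3} - \frac{R}{3} - \frac{10 \sqrt{2} \sqrt{R}}{3}$)
$\frac{1}{7599 + Z{\left(-59 \right)}} = \frac{1}{7599 - \left(-23 + \frac{10 \sqrt{2} \sqrt{-59}}{3}\right)} = \frac{1}{7599 + \left(\frac{10}{3} + \frac{59}{3} - \frac{10 \sqrt{2} i \sqrt{59}}{3}\right)} = \frac{1}{7599 + \left(\frac{10}{3} + \frac{59}{3} - \frac{10 i \sqrt{118}}{3}\right)} = \frac{1}{7599 + \left(23 - \frac{10 i \sqrt{118}}{3}\right)} = \frac{1}{7622 - \frac{10 i \sqrt{118}}{3}}$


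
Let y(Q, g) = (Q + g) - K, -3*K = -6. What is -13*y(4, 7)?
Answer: -117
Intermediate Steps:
K = 2 (K = -⅓*(-6) = 2)
y(Q, g) = -2 + Q + g (y(Q, g) = (Q + g) - 1*2 = (Q + g) - 2 = -2 + Q + g)
-13*y(4, 7) = -13*(-2 + 4 + 7) = -13*9 = -117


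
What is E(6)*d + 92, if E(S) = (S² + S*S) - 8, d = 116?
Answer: 7516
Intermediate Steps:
E(S) = -8 + 2*S² (E(S) = (S² + S²) - 8 = 2*S² - 8 = -8 + 2*S²)
E(6)*d + 92 = (-8 + 2*6²)*116 + 92 = (-8 + 2*36)*116 + 92 = (-8 + 72)*116 + 92 = 64*116 + 92 = 7424 + 92 = 7516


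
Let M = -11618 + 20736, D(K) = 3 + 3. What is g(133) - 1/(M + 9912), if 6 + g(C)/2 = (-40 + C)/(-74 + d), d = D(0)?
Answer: -2383516/161755 ≈ -14.735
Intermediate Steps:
D(K) = 6
M = 9118
d = 6
g(C) = -184/17 - C/34 (g(C) = -12 + 2*((-40 + C)/(-74 + 6)) = -12 + 2*((-40 + C)/(-68)) = -12 + 2*((-40 + C)*(-1/68)) = -12 + 2*(10/17 - C/68) = -12 + (20/17 - C/34) = -184/17 - C/34)
g(133) - 1/(M + 9912) = (-184/17 - 1/34*133) - 1/(9118 + 9912) = (-184/17 - 133/34) - 1/19030 = -501/34 - 1*1/19030 = -501/34 - 1/19030 = -2383516/161755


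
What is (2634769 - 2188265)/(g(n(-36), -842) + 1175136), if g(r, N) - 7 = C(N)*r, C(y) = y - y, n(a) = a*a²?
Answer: 446504/1175143 ≈ 0.37996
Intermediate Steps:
n(a) = a³
C(y) = 0
g(r, N) = 7 (g(r, N) = 7 + 0*r = 7 + 0 = 7)
(2634769 - 2188265)/(g(n(-36), -842) + 1175136) = (2634769 - 2188265)/(7 + 1175136) = 446504/1175143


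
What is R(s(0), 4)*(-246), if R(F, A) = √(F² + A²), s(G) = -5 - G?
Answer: -246*√41 ≈ -1575.2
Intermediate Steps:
R(F, A) = √(A² + F²)
R(s(0), 4)*(-246) = √(4² + (-5 - 1*0)²)*(-246) = √(16 + (-5 + 0)²)*(-246) = √(16 + (-5)²)*(-246) = √(16 + 25)*(-246) = √41*(-246) = -246*√41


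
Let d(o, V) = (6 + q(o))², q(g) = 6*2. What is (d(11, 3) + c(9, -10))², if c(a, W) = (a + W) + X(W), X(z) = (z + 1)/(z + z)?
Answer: 41847961/400 ≈ 1.0462e+5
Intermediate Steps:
X(z) = (1 + z)/(2*z) (X(z) = (1 + z)/((2*z)) = (1 + z)*(1/(2*z)) = (1 + z)/(2*z))
q(g) = 12
d(o, V) = 324 (d(o, V) = (6 + 12)² = 18² = 324)
c(a, W) = W + a + (1 + W)/(2*W) (c(a, W) = (a + W) + (1 + W)/(2*W) = (W + a) + (1 + W)/(2*W) = W + a + (1 + W)/(2*W))
(d(11, 3) + c(9, -10))² = (324 + (½ - 10 + 9 + (½)/(-10)))² = (324 + (½ - 10 + 9 + (½)*(-⅒)))² = (324 + (½ - 10 + 9 - 1/20))² = (324 - 11/20)² = (6469/20)² = 41847961/400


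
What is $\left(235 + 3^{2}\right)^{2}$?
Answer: $59536$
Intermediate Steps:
$\left(235 + 3^{2}\right)^{2} = \left(235 + 9\right)^{2} = 244^{2} = 59536$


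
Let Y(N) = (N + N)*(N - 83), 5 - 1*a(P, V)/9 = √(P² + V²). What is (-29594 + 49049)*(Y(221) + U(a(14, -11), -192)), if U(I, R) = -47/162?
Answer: 64080262925/54 ≈ 1.1867e+9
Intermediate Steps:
a(P, V) = 45 - 9*√(P² + V²)
U(I, R) = -47/162 (U(I, R) = -47*1/162 = -47/162)
Y(N) = 2*N*(-83 + N) (Y(N) = (2*N)*(-83 + N) = 2*N*(-83 + N))
(-29594 + 49049)*(Y(221) + U(a(14, -11), -192)) = (-29594 + 49049)*(2*221*(-83 + 221) - 47/162) = 19455*(2*221*138 - 47/162) = 19455*(60996 - 47/162) = 19455*(9881305/162) = 64080262925/54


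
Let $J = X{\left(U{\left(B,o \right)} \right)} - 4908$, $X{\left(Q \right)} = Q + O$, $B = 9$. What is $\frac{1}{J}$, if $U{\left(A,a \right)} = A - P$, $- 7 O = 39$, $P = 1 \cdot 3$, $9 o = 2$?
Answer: $- \frac{7}{34353} \approx -0.00020377$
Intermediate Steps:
$o = \frac{2}{9}$ ($o = \frac{1}{9} \cdot 2 = \frac{2}{9} \approx 0.22222$)
$P = 3$
$O = - \frac{39}{7}$ ($O = \left(- \frac{1}{7}\right) 39 = - \frac{39}{7} \approx -5.5714$)
$U{\left(A,a \right)} = -3 + A$ ($U{\left(A,a \right)} = A - 3 = -3 + A$)
$X{\left(Q \right)} = - \frac{39}{7} + Q$ ($X{\left(Q \right)} = Q - \frac{39}{7} = - \frac{39}{7} + Q$)
$J = - \frac{34353}{7}$ ($J = \left(- \frac{39}{7} + \left(-3 + 9\right)\right) - 4908 = \left(- \frac{39}{7} + 6\right) - 4908 = \frac{3}{7} - 4908 = - \frac{34353}{7} \approx -4907.6$)
$\frac{1}{J} = \frac{1}{- \frac{34353}{7}} = - \frac{7}{34353}$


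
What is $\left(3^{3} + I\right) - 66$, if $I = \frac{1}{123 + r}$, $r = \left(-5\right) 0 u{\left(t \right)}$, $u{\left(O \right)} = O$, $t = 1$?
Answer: $- \frac{4796}{123} \approx -38.992$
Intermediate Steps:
$r = 0$ ($r = \left(-5\right) 0 \cdot 1 = 0 \cdot 1 = 0$)
$I = \frac{1}{123}$ ($I = \frac{1}{123 + 0} = \frac{1}{123} \approx 0.0081301$)
$\left(3^{3} + I\right) - 66 = \left(3^{3} + \frac{1}{123}\right) - 66 = \left(27 + \frac{1}{123}\right) - 66 = \frac{3322}{123} - 66 = - \frac{4796}{123}$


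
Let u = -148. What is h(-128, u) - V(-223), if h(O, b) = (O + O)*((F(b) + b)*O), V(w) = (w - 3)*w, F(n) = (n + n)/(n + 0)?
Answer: -4834526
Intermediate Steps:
F(n) = 2 (F(n) = (2*n)/n = 2)
V(w) = w*(-3 + w) (V(w) = (-3 + w)*w = w*(-3 + w))
h(O, b) = 2*O**2*(2 + b) (h(O, b) = (O + O)*((2 + b)*O) = (2*O)*(O*(2 + b)) = 2*O**2*(2 + b))
h(-128, u) - V(-223) = 2*(-128)**2*(2 - 148) - (-223)*(-3 - 223) = 2*16384*(-146) - (-223)*(-226) = -4784128 - 1*50398 = -4784128 - 50398 = -4834526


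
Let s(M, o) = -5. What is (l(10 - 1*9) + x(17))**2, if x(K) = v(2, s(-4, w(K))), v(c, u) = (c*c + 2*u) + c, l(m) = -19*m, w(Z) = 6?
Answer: 529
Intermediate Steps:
v(c, u) = c + c**2 + 2*u (v(c, u) = (c**2 + 2*u) + c = c + c**2 + 2*u)
x(K) = -4 (x(K) = 2 + 2**2 + 2*(-5) = 2 + 4 - 10 = -4)
(l(10 - 1*9) + x(17))**2 = (-19*(10 - 1*9) - 4)**2 = (-19*(10 - 9) - 4)**2 = (-19*1 - 4)**2 = (-19 - 4)**2 = (-23)**2 = 529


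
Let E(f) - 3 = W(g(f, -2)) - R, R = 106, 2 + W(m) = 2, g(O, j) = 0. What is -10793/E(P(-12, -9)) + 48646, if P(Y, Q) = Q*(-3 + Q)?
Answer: 5021331/103 ≈ 48751.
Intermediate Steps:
W(m) = 0 (W(m) = -2 + 2 = 0)
E(f) = -103 (E(f) = 3 + (0 - 1*106) = 3 + (0 - 106) = 3 - 106 = -103)
-10793/E(P(-12, -9)) + 48646 = -10793/(-103) + 48646 = -10793*(-1/103) + 48646 = 10793/103 + 48646 = 5021331/103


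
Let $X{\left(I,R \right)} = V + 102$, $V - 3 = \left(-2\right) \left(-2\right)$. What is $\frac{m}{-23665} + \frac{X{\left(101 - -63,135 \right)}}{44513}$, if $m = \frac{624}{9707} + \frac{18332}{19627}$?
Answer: $\frac{482975454884529}{200693046657896905} \approx 0.0024065$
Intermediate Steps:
$V = 7$ ($V = 3 - -4 = 3 + 4 = 7$)
$m = \frac{190195972}{190519289}$ ($m = 624 \cdot \frac{1}{9707} + 18332 \cdot \frac{1}{19627} = \frac{624}{9707} + \frac{18332}{19627} = \frac{190195972}{190519289} \approx 0.9983$)
$X{\left(I,R \right)} = 109$ ($X{\left(I,R \right)} = 7 + 102 = 109$)
$\frac{m}{-23665} + \frac{X{\left(101 - -63,135 \right)}}{44513} = \frac{190195972}{190519289 \left(-23665\right)} + \frac{109}{44513} = \frac{190195972}{190519289} \left(- \frac{1}{23665}\right) + 109 \cdot \frac{1}{44513} = - \frac{190195972}{4508638974185} + \frac{109}{44513} = \frac{482975454884529}{200693046657896905}$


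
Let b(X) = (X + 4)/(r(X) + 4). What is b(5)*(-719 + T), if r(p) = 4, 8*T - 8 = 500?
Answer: -11799/16 ≈ -737.44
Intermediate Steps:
T = 127/2 (T = 1 + (⅛)*500 = 1 + 125/2 = 127/2 ≈ 63.500)
b(X) = ½ + X/8 (b(X) = (X + 4)/(4 + 4) = (4 + X)/8 = (4 + X)*(⅛) = ½ + X/8)
b(5)*(-719 + T) = (½ + (⅛)*5)*(-719 + 127/2) = (½ + 5/8)*(-1311/2) = (9/8)*(-1311/2) = -11799/16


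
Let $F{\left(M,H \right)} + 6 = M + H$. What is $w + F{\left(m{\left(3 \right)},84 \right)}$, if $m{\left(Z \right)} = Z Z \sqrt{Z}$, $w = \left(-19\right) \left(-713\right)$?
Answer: $13625 + 9 \sqrt{3} \approx 13641.0$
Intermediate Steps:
$w = 13547$
$m{\left(Z \right)} = Z^{\frac{5}{2}}$ ($m{\left(Z \right)} = Z^{2} \sqrt{Z} = Z^{\frac{5}{2}}$)
$F{\left(M,H \right)} = -6 + H + M$ ($F{\left(M,H \right)} = -6 + \left(M + H\right) = -6 + \left(H + M\right) = -6 + H + M$)
$w + F{\left(m{\left(3 \right)},84 \right)} = 13547 + \left(-6 + 84 + 3^{\frac{5}{2}}\right) = 13547 + \left(-6 + 84 + 9 \sqrt{3}\right) = 13547 + \left(78 + 9 \sqrt{3}\right) = 13625 + 9 \sqrt{3}$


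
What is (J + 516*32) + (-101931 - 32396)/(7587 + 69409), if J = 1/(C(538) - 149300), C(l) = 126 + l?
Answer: 23618699331063/1430547182 ≈ 16510.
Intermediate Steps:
J = -1/148636 (J = 1/((126 + 538) - 149300) = 1/(664 - 149300) = 1/(-148636) = -1/148636 ≈ -6.7278e-6)
(J + 516*32) + (-101931 - 32396)/(7587 + 69409) = (-1/148636 + 516*32) + (-101931 - 32396)/(7587 + 69409) = (-1/148636 + 16512) - 134327/76996 = 2454277631/148636 - 134327*1/76996 = 2454277631/148636 - 134327/76996 = 23618699331063/1430547182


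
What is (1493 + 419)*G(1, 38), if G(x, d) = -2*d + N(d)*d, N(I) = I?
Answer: 2615616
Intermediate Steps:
G(x, d) = d² - 2*d (G(x, d) = -2*d + d*d = -2*d + d² = d² - 2*d)
(1493 + 419)*G(1, 38) = (1493 + 419)*(38*(-2 + 38)) = 1912*(38*36) = 1912*1368 = 2615616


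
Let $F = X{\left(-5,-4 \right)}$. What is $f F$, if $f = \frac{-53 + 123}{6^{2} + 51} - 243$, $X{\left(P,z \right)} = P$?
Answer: $\frac{105355}{87} \approx 1211.0$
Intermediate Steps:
$F = -5$
$f = - \frac{21071}{87}$ ($f = \frac{70}{36 + 51} - 243 = \frac{70}{87} - 243 = - \frac{21071}{87} \approx -242.2$)
$f F = \left(- \frac{21071}{87}\right) \left(-5\right) = \frac{105355}{87}$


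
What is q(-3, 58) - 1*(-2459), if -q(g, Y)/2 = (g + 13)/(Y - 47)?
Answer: 27029/11 ≈ 2457.2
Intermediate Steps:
q(g, Y) = -2*(13 + g)/(-47 + Y) (q(g, Y) = -2*(g + 13)/(Y - 47) = -2*(13 + g)/(-47 + Y))
q(-3, 58) - 1*(-2459) = 2*(-13 - 1*(-3))/(-47 + 58) - 1*(-2459) = 2*(-13 + 3)/11 + 2459 = 2*(1/11)*(-10) + 2459 = -20/11 + 2459 = 27029/11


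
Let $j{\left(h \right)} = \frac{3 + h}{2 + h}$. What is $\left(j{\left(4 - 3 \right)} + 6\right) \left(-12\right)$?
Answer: $-88$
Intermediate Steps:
$j{\left(h \right)} = \frac{3 + h}{2 + h}$
$\left(j{\left(4 - 3 \right)} + 6\right) \left(-12\right) = \left(\frac{3 + \left(4 - 3\right)}{2 + \left(4 - 3\right)} + 6\right) \left(-12\right) = \left(\frac{3 + 1}{2 + 1} + 6\right) \left(-12\right) = \left(\frac{1}{3} \cdot 4 + 6\right) \left(-12\right) = \left(\frac{4}{3} + 6\right) \left(-12\right) = \frac{22}{3} \left(-12\right) = -88$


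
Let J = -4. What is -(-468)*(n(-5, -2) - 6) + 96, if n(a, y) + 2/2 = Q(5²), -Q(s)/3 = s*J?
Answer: 137220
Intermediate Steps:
Q(s) = 12*s (Q(s) = -3*s*(-4) = -(-12)*s = 12*s)
n(a, y) = 299 (n(a, y) = -1 + 12*5² = -1 + 12*25 = -1 + 300 = 299)
-(-468)*(n(-5, -2) - 6) + 96 = -(-468)*(299 - 6) + 96 = -(-468)*293 + 96 = -156*(-879) + 96 = 137124 + 96 = 137220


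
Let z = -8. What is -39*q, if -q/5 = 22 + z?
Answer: 2730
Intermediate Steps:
q = -70 (q = -5*(22 - 8) = -5*14 = -70)
-39*q = -39*(-70) = 2730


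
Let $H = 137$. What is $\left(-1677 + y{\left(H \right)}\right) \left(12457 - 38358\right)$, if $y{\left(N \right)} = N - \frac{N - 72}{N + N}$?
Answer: $\frac{10930869525}{274} \approx 3.9894 \cdot 10^{7}$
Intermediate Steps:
$y{\left(N \right)} = N - \frac{-72 + N}{2 N}$ ($y{\left(N \right)} = N - \frac{N - 72}{2 N} = N - \left(-72 + N\right) \frac{1}{2 N} = N - \frac{-72 + N}{2 N}$)
$\left(-1677 + y{\left(H \right)}\right) \left(12457 - 38358\right) = \left(-1677 + \left(- \frac{1}{2} + 137 + \frac{36}{137}\right)\right) \left(12457 - 38358\right) = \left(-1677 + \left(- \frac{1}{2} + 137 + 36 \cdot \frac{1}{137}\right)\right) \left(-25901\right) = \left(-1677 + \left(- \frac{1}{2} + 137 + \frac{36}{137}\right)\right) \left(-25901\right) = \left(-1677 + \frac{37473}{274}\right) \left(-25901\right) = \left(- \frac{422025}{274}\right) \left(-25901\right) = \frac{10930869525}{274}$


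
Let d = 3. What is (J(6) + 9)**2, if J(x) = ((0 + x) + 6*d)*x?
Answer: 23409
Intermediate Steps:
J(x) = x*(18 + x) (J(x) = ((0 + x) + 6*3)*x = (x + 18)*x = (18 + x)*x = x*(18 + x))
(J(6) + 9)**2 = (6*(18 + 6) + 9)**2 = (6*24 + 9)**2 = (144 + 9)**2 = 153**2 = 23409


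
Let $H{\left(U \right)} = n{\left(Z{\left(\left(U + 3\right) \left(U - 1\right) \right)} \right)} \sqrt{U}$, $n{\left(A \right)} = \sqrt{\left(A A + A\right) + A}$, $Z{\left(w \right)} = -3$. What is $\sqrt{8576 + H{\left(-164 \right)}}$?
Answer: $\sqrt{8576 + 2 i \sqrt{123}} \approx 92.607 + 0.12 i$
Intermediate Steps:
$n{\left(A \right)} = \sqrt{A^{2} + 2 A}$ ($n{\left(A \right)} = \sqrt{\left(A^{2} + A\right) + A} = \sqrt{\left(A + A^{2}\right) + A} = \sqrt{A^{2} + 2 A}$)
$H{\left(U \right)} = \sqrt{3} \sqrt{U}$ ($H{\left(U \right)} = \sqrt{- 3 \left(2 - 3\right)} \sqrt{U} = \sqrt{\left(-3\right) \left(-1\right)} \sqrt{U} = \sqrt{3} \sqrt{U}$)
$\sqrt{8576 + H{\left(-164 \right)}} = \sqrt{8576 + \sqrt{3} \sqrt{-164}} = \sqrt{8576 + \sqrt{3} \cdot 2 i \sqrt{41}} = \sqrt{8576 + 2 i \sqrt{123}}$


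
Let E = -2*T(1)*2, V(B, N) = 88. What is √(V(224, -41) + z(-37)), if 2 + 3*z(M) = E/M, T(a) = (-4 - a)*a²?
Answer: √1073814/111 ≈ 9.3356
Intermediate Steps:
T(a) = a²*(-4 - a)
E = 20 (E = -2*1²*(-4 - 1*1)*2 = -2*(-4 - 1)*2 = -2*(-5)*2 = 10*2 = 20)
z(M) = -⅔ + 20/(3*M) (z(M) = -⅔ + (20/M)/3 = -⅔ + 20/(3*M))
√(V(224, -41) + z(-37)) = √(88 + (⅔)*(10 - 1*(-37))/(-37)) = √(88 + (⅔)*(-1/37)*(10 + 37)) = √(88 + (⅔)*(-1/37)*47) = √(88 - 94/111) = √(9674/111) = √1073814/111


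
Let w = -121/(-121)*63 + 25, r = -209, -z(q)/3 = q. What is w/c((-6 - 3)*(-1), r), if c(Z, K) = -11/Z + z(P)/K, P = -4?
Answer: -165528/2407 ≈ -68.769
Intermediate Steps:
z(q) = -3*q
w = 88 (w = -121*(-1/121)*63 + 25 = 1*63 + 25 = 63 + 25 = 88)
c(Z, K) = -11/Z + 12/K (c(Z, K) = -11/Z + (-3*(-4))/K = -11/Z + 12/K)
w/c((-6 - 3)*(-1), r) = 88/(-11*(-1/(-6 - 3)) + 12/(-209)) = 88/(-11/((-9*(-1))) + 12*(-1/209)) = 88/(-11/9 - 12/209) = 88/(-2407/1881) = 88*(-1881/2407) = -165528/2407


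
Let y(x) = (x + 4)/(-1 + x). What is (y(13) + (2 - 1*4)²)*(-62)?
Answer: -2015/6 ≈ -335.83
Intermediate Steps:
y(x) = (4 + x)/(-1 + x)
(y(13) + (2 - 1*4)²)*(-62) = ((4 + 13)/(-1 + 13) + (2 - 1*4)²)*(-62) = (17/12 + (2 - 4)²)*(-62) = ((1/12)*17 + (-2)²)*(-62) = (17/12 + 4)*(-62) = (65/12)*(-62) = -2015/6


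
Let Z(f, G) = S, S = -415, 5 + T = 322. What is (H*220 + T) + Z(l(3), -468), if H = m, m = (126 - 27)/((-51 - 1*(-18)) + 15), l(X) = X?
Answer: -1308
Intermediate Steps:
T = 317 (T = -5 + 322 = 317)
m = -11/2 (m = 99/((-51 + 18) + 15) = 99/(-33 + 15) = 99/(-18) = 99*(-1/18) = -11/2 ≈ -5.5000)
H = -11/2 ≈ -5.5000
Z(f, G) = -415
(H*220 + T) + Z(l(3), -468) = (-11/2*220 + 317) - 415 = (-1210 + 317) - 415 = -893 - 415 = -1308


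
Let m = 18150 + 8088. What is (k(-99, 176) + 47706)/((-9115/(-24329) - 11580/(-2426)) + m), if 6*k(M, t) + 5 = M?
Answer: 4222031742082/2323390679193 ≈ 1.8172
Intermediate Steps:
k(M, t) = -⅚ + M/6
m = 26238
(k(-99, 176) + 47706)/((-9115/(-24329) - 11580/(-2426)) + m) = ((-⅚ + (⅙)*(-99)) + 47706)/((-9115/(-24329) - 11580/(-2426)) + 26238) = ((-⅚ - 33/2) + 47706)/((-9115*(-1/24329) - 11580*(-1/2426)) + 26238) = (-52/3 + 47706)/((9115/24329 + 5790/1213) + 26238) = 143066/(3*(151921405/29511077 + 26238)) = 143066/(3*(774463559731/29511077)) = (143066/3)*(29511077/774463559731) = 4222031742082/2323390679193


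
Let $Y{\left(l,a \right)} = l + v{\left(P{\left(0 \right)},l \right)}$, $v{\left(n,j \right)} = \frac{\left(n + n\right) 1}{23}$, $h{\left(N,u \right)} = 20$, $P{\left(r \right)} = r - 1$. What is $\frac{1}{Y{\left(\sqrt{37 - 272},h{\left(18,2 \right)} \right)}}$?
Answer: $- \frac{46}{124319} - \frac{529 i \sqrt{235}}{124319} \approx -0.00037002 - 0.065231 i$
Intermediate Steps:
$P{\left(r \right)} = -1 + r$ ($P{\left(r \right)} = r - 1 = -1 + r$)
$v{\left(n,j \right)} = \frac{2 n}{23}$ ($v{\left(n,j \right)} = 2 n 1 \cdot \frac{1}{23} = 2 n \frac{1}{23} = \frac{2 n}{23}$)
$Y{\left(l,a \right)} = - \frac{2}{23} + l$ ($Y{\left(l,a \right)} = l + \frac{2 \left(-1 + 0\right)}{23} = l + \frac{2}{23} \left(-1\right) = l - \frac{2}{23} = - \frac{2}{23} + l$)
$\frac{1}{Y{\left(\sqrt{37 - 272},h{\left(18,2 \right)} \right)}} = \frac{1}{- \frac{2}{23} + \sqrt{37 - 272}} = \frac{1}{- \frac{2}{23} + \sqrt{-235}} = \frac{1}{- \frac{2}{23} + i \sqrt{235}}$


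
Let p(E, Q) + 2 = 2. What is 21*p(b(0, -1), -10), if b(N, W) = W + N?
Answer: 0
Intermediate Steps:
b(N, W) = N + W
p(E, Q) = 0 (p(E, Q) = -2 + 2 = 0)
21*p(b(0, -1), -10) = 21*0 = 0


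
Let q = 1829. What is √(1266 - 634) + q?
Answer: 1829 + 2*√158 ≈ 1854.1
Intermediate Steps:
√(1266 - 634) + q = √(1266 - 634) + 1829 = √632 + 1829 = 2*√158 + 1829 = 1829 + 2*√158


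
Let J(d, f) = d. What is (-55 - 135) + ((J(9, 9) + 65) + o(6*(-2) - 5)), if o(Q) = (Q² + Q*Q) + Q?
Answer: 445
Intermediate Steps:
o(Q) = Q + 2*Q² (o(Q) = (Q² + Q²) + Q = 2*Q² + Q = Q + 2*Q²)
(-55 - 135) + ((J(9, 9) + 65) + o(6*(-2) - 5)) = (-55 - 135) + ((9 + 65) + (6*(-2) - 5)*(1 + 2*(6*(-2) - 5))) = -190 + (74 + (-12 - 5)*(1 + 2*(-12 - 5))) = -190 + (74 - 17*(1 + 2*(-17))) = -190 + (74 - 17*(1 - 34)) = -190 + (74 - 17*(-33)) = -190 + (74 + 561) = -190 + 635 = 445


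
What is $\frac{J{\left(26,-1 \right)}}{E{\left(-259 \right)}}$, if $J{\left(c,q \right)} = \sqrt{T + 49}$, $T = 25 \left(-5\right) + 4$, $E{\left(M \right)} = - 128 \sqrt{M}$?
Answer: $- \frac{3 \sqrt{518}}{16576} \approx -0.0041191$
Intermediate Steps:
$T = -121$ ($T = -125 + 4 = -121$)
$J{\left(c,q \right)} = 6 i \sqrt{2}$ ($J{\left(c,q \right)} = \sqrt{-121 + 49} = \sqrt{-72} = 6 i \sqrt{2}$)
$\frac{J{\left(26,-1 \right)}}{E{\left(-259 \right)}} = \frac{6 i \sqrt{2}}{\left(-128\right) \sqrt{-259}} = \frac{6 i \sqrt{2}}{\left(-128\right) i \sqrt{259}} = 6 i \sqrt{2} \frac{i \sqrt{259}}{33152} = - \frac{3 \sqrt{518}}{16576}$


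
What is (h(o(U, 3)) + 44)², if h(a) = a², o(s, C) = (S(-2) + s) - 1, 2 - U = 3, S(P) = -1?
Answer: 2809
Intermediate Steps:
U = -1 (U = 2 - 1*3 = 2 - 3 = -1)
o(s, C) = -2 + s (o(s, C) = (-1 + s) - 1 = -2 + s)
(h(o(U, 3)) + 44)² = ((-2 - 1)² + 44)² = ((-3)² + 44)² = (9 + 44)² = 53² = 2809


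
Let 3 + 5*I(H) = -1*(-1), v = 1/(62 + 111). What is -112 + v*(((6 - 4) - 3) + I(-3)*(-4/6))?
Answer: -290651/2595 ≈ -112.00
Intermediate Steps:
v = 1/173 ≈ 0.0057803
I(H) = -⅖ (I(H) = -⅗ + (-1*(-1))/5 = -⅗ + (⅕)*1 = -⅗ + ⅕ = -⅖)
-112 + v*(((6 - 4) - 3) + I(-3)*(-4/6)) = -112 + (((6 - 4) - 3) - (-8)/(5*6))/173 = -112 + ((2 - 3) - (-8)/(5*6))/173 = -112 + (-1 - ⅖*(-⅔))/173 = -112 + (-1 + 4/15)/173 = -112 + (1/173)*(-11/15) = -112 - 11/2595 = -290651/2595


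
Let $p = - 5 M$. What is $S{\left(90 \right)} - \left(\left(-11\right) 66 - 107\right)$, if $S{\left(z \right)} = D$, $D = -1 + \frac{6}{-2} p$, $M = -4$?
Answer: $772$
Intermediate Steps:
$p = 20$ ($p = \left(-5\right) \left(-4\right) = 20$)
$D = -61$ ($D = -1 + \frac{6}{-2} \cdot 20 = -1 + 6 \left(- \frac{1}{2}\right) 20 = -1 - 60 = -61$)
$S{\left(z \right)} = -61$
$S{\left(90 \right)} - \left(\left(-11\right) 66 - 107\right) = -61 - \left(\left(-11\right) 66 - 107\right) = -61 - \left(-726 - 107\right) = -61 - -833 = -61 + 833 = 772$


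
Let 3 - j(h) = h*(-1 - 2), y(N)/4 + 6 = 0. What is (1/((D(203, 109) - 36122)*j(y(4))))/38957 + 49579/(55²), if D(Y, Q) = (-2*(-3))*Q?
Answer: 4726819938182101/288400942193100 ≈ 16.390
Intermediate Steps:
y(N) = -24 (y(N) = -24 + 4*0 = -24 + 0 = -24)
D(Y, Q) = 6*Q
j(h) = 3 + 3*h (j(h) = 3 - h*(-1 - 2) = 3 - h*(-3) = 3 - (-3)*h = 3 + 3*h)
(1/((D(203, 109) - 36122)*j(y(4))))/38957 + 49579/(55²) = (1/((6*109 - 36122)*(3 + 3*(-24))))/38957 + 49579/(55²) = (1/((654 - 36122)*(3 - 72)))*(1/38957) + 49579/3025 = (1/(-35468*(-69)))*(1/38957) + 49579*(1/3025) = -1/35468*(-1/69)*(1/38957) + 49579/3025 = (1/2447292)*(1/38957) + 49579/3025 = 1/95339154444 + 49579/3025 = 4726819938182101/288400942193100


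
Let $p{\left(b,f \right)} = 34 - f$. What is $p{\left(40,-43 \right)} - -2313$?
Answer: $2390$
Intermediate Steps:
$p{\left(40,-43 \right)} - -2313 = \left(34 - -43\right) - -2313 = \left(34 + 43\right) + 2313 = 77 + 2313 = 2390$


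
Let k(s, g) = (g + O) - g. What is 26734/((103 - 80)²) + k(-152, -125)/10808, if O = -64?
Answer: 36113402/714679 ≈ 50.531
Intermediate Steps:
k(s, g) = -64 (k(s, g) = (g - 64) - g = (-64 + g) - g = -64)
26734/((103 - 80)²) + k(-152, -125)/10808 = 26734/((103 - 80)²) - 64/10808 = 26734/(23²) - 64*1/10808 = 26734/529 - 8/1351 = 36113402/714679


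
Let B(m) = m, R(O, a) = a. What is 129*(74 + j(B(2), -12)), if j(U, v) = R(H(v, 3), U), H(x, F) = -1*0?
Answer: 9804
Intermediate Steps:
H(x, F) = 0
j(U, v) = U
129*(74 + j(B(2), -12)) = 129*(74 + 2) = 129*76 = 9804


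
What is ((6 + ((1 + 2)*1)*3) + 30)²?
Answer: 2025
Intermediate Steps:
((6 + ((1 + 2)*1)*3) + 30)² = ((6 + (3*1)*3) + 30)² = ((6 + 3*3) + 30)² = ((6 + 9) + 30)² = (15 + 30)² = 45² = 2025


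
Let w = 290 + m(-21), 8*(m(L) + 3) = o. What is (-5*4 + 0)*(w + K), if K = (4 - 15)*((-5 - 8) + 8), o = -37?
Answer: -13495/2 ≈ -6747.5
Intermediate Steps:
m(L) = -61/8 (m(L) = -3 + (⅛)*(-37) = -3 - 37/8 = -61/8)
w = 2259/8 (w = 290 - 61/8 = 2259/8 ≈ 282.38)
K = 55 (K = -11*(-13 + 8) = -11*(-5) = 55)
(-5*4 + 0)*(w + K) = (-5*4 + 0)*(2259/8 + 55) = (-20 + 0)*(2699/8) = -20*2699/8 = -13495/2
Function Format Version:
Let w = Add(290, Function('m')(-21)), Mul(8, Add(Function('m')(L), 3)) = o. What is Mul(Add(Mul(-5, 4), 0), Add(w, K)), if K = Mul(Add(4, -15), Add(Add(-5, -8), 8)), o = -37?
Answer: Rational(-13495, 2) ≈ -6747.5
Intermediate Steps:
Function('m')(L) = Rational(-61, 8) (Function('m')(L) = Add(-3, Mul(Rational(1, 8), -37)) = Add(-3, Rational(-37, 8)) = Rational(-61, 8))
w = Rational(2259, 8) (w = Add(290, Rational(-61, 8)) = Rational(2259, 8) ≈ 282.38)
K = 55 (K = Mul(-11, Add(-13, 8)) = Mul(-11, -5) = 55)
Mul(Add(Mul(-5, 4), 0), Add(w, K)) = Mul(Add(Mul(-5, 4), 0), Add(Rational(2259, 8), 55)) = Mul(Add(-20, 0), Rational(2699, 8)) = Mul(-20, Rational(2699, 8)) = Rational(-13495, 2)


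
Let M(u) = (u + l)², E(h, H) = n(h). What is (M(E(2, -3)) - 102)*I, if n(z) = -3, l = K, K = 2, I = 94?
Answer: -9494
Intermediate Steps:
l = 2
E(h, H) = -3
M(u) = (2 + u)² (M(u) = (u + 2)² = (2 + u)²)
(M(E(2, -3)) - 102)*I = ((2 - 3)² - 102)*94 = ((-1)² - 102)*94 = (1 - 102)*94 = -101*94 = -9494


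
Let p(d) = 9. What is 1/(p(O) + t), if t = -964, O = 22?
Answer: -1/955 ≈ -0.0010471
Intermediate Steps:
1/(p(O) + t) = 1/(9 - 964) = 1/(-955) = -1/955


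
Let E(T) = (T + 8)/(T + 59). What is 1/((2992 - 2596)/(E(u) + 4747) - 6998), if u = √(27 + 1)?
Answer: -90756153279907/635103989878989014 + 3366*√7/317551994939494507 ≈ -0.00014290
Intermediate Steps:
u = 2*√7 (u = √28 = 2*√7 ≈ 5.2915)
E(T) = (8 + T)/(59 + T)
1/((2992 - 2596)/(E(u) + 4747) - 6998) = 1/((2992 - 2596)/((8 + 2*√7)/(59 + 2*√7) + 4747) - 6998) = 1/(396/(4747 + (8 + 2*√7)/(59 + 2*√7)) - 6998) = 1/(-6998 + 396/(4747 + (8 + 2*√7)/(59 + 2*√7)))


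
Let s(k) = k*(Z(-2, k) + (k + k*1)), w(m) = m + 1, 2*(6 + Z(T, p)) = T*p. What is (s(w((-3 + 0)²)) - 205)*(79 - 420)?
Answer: 56265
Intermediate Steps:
Z(T, p) = -6 + T*p/2 (Z(T, p) = -6 + (T*p)/2 = -6 + T*p/2)
w(m) = 1 + m
s(k) = k*(-6 + k) (s(k) = k*((-6 + (½)*(-2)*k) + (k + k*1)) = k*((-6 - k) + (k + k)) = k*((-6 - k) + 2*k) = k*(-6 + k))
(s(w((-3 + 0)²)) - 205)*(79 - 420) = ((1 + (-3 + 0)²)*(-6 + (1 + (-3 + 0)²)) - 205)*(79 - 420) = ((1 + (-3)²)*(-6 + (1 + (-3)²)) - 205)*(-341) = ((1 + 9)*(-6 + (1 + 9)) - 205)*(-341) = (10*(-6 + 10) - 205)*(-341) = (10*4 - 205)*(-341) = (40 - 205)*(-341) = -165*(-341) = 56265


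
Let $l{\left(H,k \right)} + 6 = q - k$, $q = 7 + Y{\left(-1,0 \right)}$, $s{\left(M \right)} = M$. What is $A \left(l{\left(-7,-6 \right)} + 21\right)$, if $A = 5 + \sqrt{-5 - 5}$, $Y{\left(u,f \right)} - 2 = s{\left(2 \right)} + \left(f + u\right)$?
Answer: $155 + 31 i \sqrt{10} \approx 155.0 + 98.031 i$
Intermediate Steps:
$Y{\left(u,f \right)} = 4 + f + u$ ($Y{\left(u,f \right)} = 2 + \left(2 + \left(f + u\right)\right) = 2 + \left(2 + f + u\right) = 4 + f + u$)
$q = 10$ ($q = 7 + \left(4 + 0 - 1\right) = 7 + 3 = 10$)
$l{\left(H,k \right)} = 4 - k$ ($l{\left(H,k \right)} = -6 - \left(-10 + k\right) = 4 - k$)
$A = 5 + i \sqrt{10}$ ($A = 5 + \sqrt{-10} = 5 + i \sqrt{10} \approx 5.0 + 3.1623 i$)
$A \left(l{\left(-7,-6 \right)} + 21\right) = \left(5 + i \sqrt{10}\right) \left(\left(4 - -6\right) + 21\right) = \left(5 + i \sqrt{10}\right) \left(\left(4 + 6\right) + 21\right) = \left(5 + i \sqrt{10}\right) \left(10 + 21\right) = \left(5 + i \sqrt{10}\right) 31 = 155 + 31 i \sqrt{10}$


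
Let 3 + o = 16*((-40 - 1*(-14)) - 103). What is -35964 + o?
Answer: -38031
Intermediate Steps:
o = -2067 (o = -3 + 16*((-40 - 1*(-14)) - 103) = -3 + 16*((-40 + 14) - 103) = -3 + 16*(-26 - 103) = -3 + 16*(-129) = -3 - 2064 = -2067)
-35964 + o = -35964 - 2067 = -38031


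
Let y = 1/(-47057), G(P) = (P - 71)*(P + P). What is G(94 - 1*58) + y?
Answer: -118583641/47057 ≈ -2520.0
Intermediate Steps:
G(P) = 2*P*(-71 + P) (G(P) = (-71 + P)*(2*P) = 2*P*(-71 + P))
y = -1/47057 ≈ -2.1251e-5
G(94 - 1*58) + y = 2*(94 - 1*58)*(-71 + (94 - 1*58)) - 1/47057 = 2*(94 - 58)*(-71 + (94 - 58)) - 1/47057 = 2*36*(-71 + 36) - 1/47057 = 2*36*(-35) - 1/47057 = -2520 - 1/47057 = -118583641/47057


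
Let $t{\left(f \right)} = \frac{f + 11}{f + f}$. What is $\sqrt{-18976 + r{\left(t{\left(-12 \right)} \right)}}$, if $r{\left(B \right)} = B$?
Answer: $\frac{i \sqrt{2732538}}{12} \approx 137.75 i$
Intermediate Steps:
$t{\left(f \right)} = \frac{11 + f}{2 f}$
$\sqrt{-18976 + r{\left(t{\left(-12 \right)} \right)}} = \sqrt{-18976 + \frac{11 - 12}{2 \left(-12\right)}} = \sqrt{-18976 + \frac{1}{2} \left(- \frac{1}{12}\right) \left(-1\right)} = \sqrt{-18976 + \frac{1}{24}} = \sqrt{- \frac{455423}{24}} = \frac{i \sqrt{2732538}}{12}$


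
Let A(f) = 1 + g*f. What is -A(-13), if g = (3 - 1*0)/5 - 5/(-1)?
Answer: 359/5 ≈ 71.800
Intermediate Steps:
g = 28/5 (g = (3 + 0)*(⅕) - 5*(-1) = 3*(⅕) + 5 = ⅗ + 5 = 28/5 ≈ 5.6000)
A(f) = 1 + 28*f/5
-A(-13) = -(1 + (28/5)*(-13)) = -(1 - 364/5) = -1*(-359/5) = 359/5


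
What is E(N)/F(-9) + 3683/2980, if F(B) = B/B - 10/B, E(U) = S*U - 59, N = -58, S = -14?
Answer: 20265437/56620 ≈ 357.92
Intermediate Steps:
E(U) = -59 - 14*U (E(U) = -14*U - 59 = -59 - 14*U)
F(B) = 1 - 10/B
E(N)/F(-9) + 3683/2980 = (-59 - 14*(-58))/(((-10 - 9)/(-9))) + 3683/2980 = (-59 + 812)/((-⅑*(-19))) + 3683*(1/2980) = 753/(19/9) + 3683/2980 = 753*(9/19) + 3683/2980 = 6777/19 + 3683/2980 = 20265437/56620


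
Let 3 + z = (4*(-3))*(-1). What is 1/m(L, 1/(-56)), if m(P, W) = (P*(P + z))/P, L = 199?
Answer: 1/208 ≈ 0.0048077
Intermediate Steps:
z = 9 (z = -3 + (4*(-3))*(-1) = -3 - 12*(-1) = -3 + 12 = 9)
m(P, W) = 9 + P (m(P, W) = (P*(P + 9))/P = (P*(9 + P))/P = 9 + P)
1/m(L, 1/(-56)) = 1/(9 + 199) = 1/208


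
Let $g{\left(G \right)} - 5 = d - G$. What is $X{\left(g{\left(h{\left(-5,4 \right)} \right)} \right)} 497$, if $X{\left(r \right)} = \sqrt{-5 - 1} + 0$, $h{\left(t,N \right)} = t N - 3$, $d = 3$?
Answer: $497 i \sqrt{6} \approx 1217.4 i$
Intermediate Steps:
$h{\left(t,N \right)} = -3 + N t$ ($h{\left(t,N \right)} = N t - 3 = -3 + N t$)
$g{\left(G \right)} = 8 - G$ ($g{\left(G \right)} = 5 - \left(-3 + G\right) = 8 - G$)
$X{\left(r \right)} = i \sqrt{6}$ ($X{\left(r \right)} = \sqrt{-6} + 0 = i \sqrt{6} + 0 = i \sqrt{6}$)
$X{\left(g{\left(h{\left(-5,4 \right)} \right)} \right)} 497 = i \sqrt{6} \cdot 497 = 497 i \sqrt{6}$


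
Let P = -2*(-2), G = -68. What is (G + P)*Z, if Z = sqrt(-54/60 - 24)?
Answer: -32*I*sqrt(2490)/5 ≈ -319.36*I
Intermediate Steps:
P = 4
Z = I*sqrt(2490)/10 (Z = sqrt(-54*1/60 - 24) = sqrt(-9/10 - 24) = sqrt(-249/10) = I*sqrt(2490)/10 ≈ 4.99*I)
(G + P)*Z = (-68 + 4)*(I*sqrt(2490)/10) = -32*I*sqrt(2490)/5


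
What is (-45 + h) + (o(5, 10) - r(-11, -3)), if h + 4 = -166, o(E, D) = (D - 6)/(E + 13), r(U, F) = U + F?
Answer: -1807/9 ≈ -200.78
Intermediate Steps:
r(U, F) = F + U
o(E, D) = (-6 + D)/(13 + E)
h = -170 (h = -4 - 166 = -170)
(-45 + h) + (o(5, 10) - r(-11, -3)) = (-45 - 170) + ((-6 + 10)/(13 + 5) - (-3 - 11)) = -215 + (4/18 - 1*(-14)) = -215 + ((1/18)*4 + 14) = -215 + (2/9 + 14) = -215 + 128/9 = -1807/9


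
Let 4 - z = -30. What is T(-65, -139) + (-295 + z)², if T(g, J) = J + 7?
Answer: 67989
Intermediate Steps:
T(g, J) = 7 + J
z = 34 (z = 4 - 1*(-30) = 4 + 30 = 34)
T(-65, -139) + (-295 + z)² = (7 - 139) + (-295 + 34)² = -132 + (-261)² = -132 + 68121 = 67989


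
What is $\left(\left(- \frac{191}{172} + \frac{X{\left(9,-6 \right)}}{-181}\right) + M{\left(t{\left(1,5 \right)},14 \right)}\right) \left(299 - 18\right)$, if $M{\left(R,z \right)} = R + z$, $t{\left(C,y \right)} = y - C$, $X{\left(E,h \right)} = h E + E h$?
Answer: $\frac{152971061}{31132} \approx 4913.6$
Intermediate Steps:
$X{\left(E,h \right)} = 2 E h$ ($X{\left(E,h \right)} = E h + E h = 2 E h$)
$\left(\left(- \frac{191}{172} + \frac{X{\left(9,-6 \right)}}{-181}\right) + M{\left(t{\left(1,5 \right)},14 \right)}\right) \left(299 - 18\right) = \left(\left(- \frac{191}{172} + \frac{2 \cdot 9 \left(-6\right)}{-181}\right) + \left(\left(5 - 1\right) + 14\right)\right) \left(299 - 18\right) = \left(\left(\left(-191\right) \frac{1}{172} - - \frac{108}{181}\right) + \left(\left(5 - 1\right) + 14\right)\right) 281 = \left(\left(- \frac{191}{172} + \frac{108}{181}\right) + \left(4 + 14\right)\right) 281 = \left(- \frac{15995}{31132} + 18\right) 281 = \frac{544381}{31132} \cdot 281 = \frac{152971061}{31132}$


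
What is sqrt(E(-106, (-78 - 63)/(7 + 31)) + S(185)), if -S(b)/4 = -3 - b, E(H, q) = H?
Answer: sqrt(646) ≈ 25.417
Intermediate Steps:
S(b) = 12 + 4*b (S(b) = -4*(-3 - b) = 12 + 4*b)
sqrt(E(-106, (-78 - 63)/(7 + 31)) + S(185)) = sqrt(-106 + (12 + 4*185)) = sqrt(-106 + (12 + 740)) = sqrt(-106 + 752) = sqrt(646)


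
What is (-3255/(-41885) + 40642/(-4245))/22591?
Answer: -337694539/803344205715 ≈ -0.00042036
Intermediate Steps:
(-3255/(-41885) + 40642/(-4245))/22591 = (-3255*(-1/41885) + 40642*(-1/4245))*(1/22591) = (651/8377 - 40642/4245)*(1/22591) = -337694539/35560365*1/22591 = -337694539/803344205715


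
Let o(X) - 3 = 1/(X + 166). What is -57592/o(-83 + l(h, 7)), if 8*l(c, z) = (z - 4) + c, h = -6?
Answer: -38068312/1991 ≈ -19120.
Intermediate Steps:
l(c, z) = -½ + c/8 + z/8 (l(c, z) = ((z - 4) + c)/8 = ((-4 + z) + c)/8 = (-4 + c + z)/8 = -½ + c/8 + z/8)
o(X) = 3 + 1/(166 + X) (o(X) = 3 + 1/(X + 166) = 3 + 1/(166 + X))
-57592/o(-83 + l(h, 7)) = -57592*(166 + (-83 + (-½ + (⅛)*(-6) + (⅛)*7)))/(499 + 3*(-83 + (-½ + (⅛)*(-6) + (⅛)*7))) = -57592*(166 + (-83 + (-½ - ¾ + 7/8)))/(499 + 3*(-83 + (-½ - ¾ + 7/8))) = -57592*(166 + (-83 - 3/8))/(499 + 3*(-83 - 3/8)) = -57592*(166 - 667/8)/(499 + 3*(-667/8)) = -57592*661/(8*(499 - 2001/8)) = -57592/((8/661)*(1991/8)) = -57592/1991/661 = -57592*661/1991 = -38068312/1991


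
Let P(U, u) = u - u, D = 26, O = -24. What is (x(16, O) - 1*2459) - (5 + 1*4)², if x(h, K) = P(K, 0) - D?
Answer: -2566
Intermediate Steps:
P(U, u) = 0
x(h, K) = -26 (x(h, K) = 0 - 1*26 = 0 - 26 = -26)
(x(16, O) - 1*2459) - (5 + 1*4)² = (-26 - 1*2459) - (5 + 1*4)² = (-26 - 2459) - (5 + 4)² = -2485 - 1*9² = -2485 - 1*81 = -2485 - 81 = -2566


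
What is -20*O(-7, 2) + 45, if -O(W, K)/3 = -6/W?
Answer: 675/7 ≈ 96.429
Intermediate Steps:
O(W, K) = 18/W (O(W, K) = -(-18)/W = 18/W)
-20*O(-7, 2) + 45 = -360/(-7) + 45 = -360*(-1)/7 + 45 = -20*(-18/7) + 45 = 360/7 + 45 = 675/7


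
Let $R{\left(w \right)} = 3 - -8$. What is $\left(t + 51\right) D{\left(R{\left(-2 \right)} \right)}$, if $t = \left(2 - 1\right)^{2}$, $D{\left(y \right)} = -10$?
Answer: $-520$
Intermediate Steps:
$R{\left(w \right)} = 11$ ($R{\left(w \right)} = 3 + 8 = 11$)
$t = 1$ ($t = 1^{2} = 1$)
$\left(t + 51\right) D{\left(R{\left(-2 \right)} \right)} = \left(1 + 51\right) \left(-10\right) = 52 \left(-10\right) = -520$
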